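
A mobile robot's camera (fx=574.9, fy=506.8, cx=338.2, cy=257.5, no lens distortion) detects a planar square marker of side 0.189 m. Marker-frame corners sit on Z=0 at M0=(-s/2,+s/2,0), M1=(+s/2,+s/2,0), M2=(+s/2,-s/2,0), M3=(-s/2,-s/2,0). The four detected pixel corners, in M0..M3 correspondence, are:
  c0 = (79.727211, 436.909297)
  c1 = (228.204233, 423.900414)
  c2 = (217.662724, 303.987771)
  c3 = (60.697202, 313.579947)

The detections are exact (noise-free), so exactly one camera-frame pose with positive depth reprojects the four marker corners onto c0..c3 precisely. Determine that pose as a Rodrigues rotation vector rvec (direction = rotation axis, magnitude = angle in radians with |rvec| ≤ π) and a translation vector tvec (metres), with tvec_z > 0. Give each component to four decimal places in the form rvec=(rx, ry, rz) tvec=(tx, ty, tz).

rvec=(0.2028, -0.1342, -0.0457) tvec=(-0.2432, 0.1648, 0.7353)

Intrinsics K: fx=574.9, fy=506.8, cx=338.2, cy=257.5
Marker side s = 0.189 m; corners in marker frame (Z=0):
  M0 = (-0.0945, +0.0945, 0)
  M1 = (+0.0945, +0.0945, 0)
  M2 = (+0.0945, -0.0945, 0)
  M3 = (-0.0945, -0.0945, 0)
Detected image corners:
  c0 = (79.727211, 436.909297) px
  c1 = (228.204233, 423.900414) px
  c2 = (217.662724, 303.987771) px
  c3 = (60.697202, 313.579947) px
Planar DLT: solve 8×8 A·h = b for H (H[2,2]=1):
  H  [+833.02263 +118.49121 +148.02496]
  H  [+4.42811 +745.79938 +371.09418]
  H  [+0.17440 +0.27720 +1.00000]
B = K⁻¹H; ‖b₁‖=1.359989, ‖b₂‖=1.359989; λ = 2/(‖b₁‖+‖b₂‖) = 0.735300, sign → tz>0 ⇒ λ=+0.735300
r₁ = λ·B[:,0] = (+0.99000,-0.05873,+0.12823); r₂ = λ·B[:,1] = (+0.03165,+0.97850,+0.20382)
r₃ = r₁×r₂ = (-0.13745,-0.19773,+0.97057); SVD([r₁ r₂ r₃]) → R = UVᵀ:
  R  [+0.99000 +0.03165 -0.13745]
  R  [-0.05873 +0.97850 -0.19773]
  R  [+0.12823 +0.20382 +0.97057]
t = (-0.24323, +0.16481, +0.73530) m
tr R = 2.939072; θ = arccos((tr R − 1)/2) = 0.247466 rad = 14.179°
axis k = ((R−Rᵀ)₃₂, (R−Rᵀ)₁₃, (R−Rᵀ)₂₁) / (2 sinθ) = (+0.819668, -0.542320, -0.184479)
rvec = θ·k = (+0.202840, -0.134206, -0.045652)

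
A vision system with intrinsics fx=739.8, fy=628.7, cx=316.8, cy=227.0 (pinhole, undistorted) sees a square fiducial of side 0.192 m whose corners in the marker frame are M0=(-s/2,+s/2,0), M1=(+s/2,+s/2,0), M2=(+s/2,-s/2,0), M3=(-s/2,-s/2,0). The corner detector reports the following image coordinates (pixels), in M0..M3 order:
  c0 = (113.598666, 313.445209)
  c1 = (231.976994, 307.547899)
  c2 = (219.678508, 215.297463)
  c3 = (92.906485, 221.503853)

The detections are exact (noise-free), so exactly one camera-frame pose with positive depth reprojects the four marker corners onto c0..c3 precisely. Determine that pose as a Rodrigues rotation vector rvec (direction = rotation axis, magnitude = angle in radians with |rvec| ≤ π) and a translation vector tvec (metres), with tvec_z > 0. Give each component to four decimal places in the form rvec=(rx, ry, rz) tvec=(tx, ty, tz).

Intrinsics K: fx=739.8, fy=628.7, cx=316.8, cy=227.0
Marker side s = 0.192 m; corners in marker frame (Z=0):
  M0 = (-0.0960, +0.0960, 0)
  M1 = (+0.0960, +0.0960, 0)
  M2 = (+0.0960, -0.0960, 0)
  M3 = (-0.0960, -0.0960, 0)
Detected image corners:
  c0 = (113.598666, 313.445209) px
  c1 = (231.976994, 307.547899) px
  c2 = (219.678508, 215.297463) px
  c3 = (92.906485, 221.503853) px
Planar DLT: solve 8×8 A·h = b for H (H[2,2]=1):
  H  [+638.63724 +144.45427 +164.85667]
  H  [-29.93098 +573.77360 +266.02001]
  H  [+0.00591 +0.35586 +1.00000]
B = K⁻¹H; ‖b₁‖=0.862184, ‖b₂‖=0.862184; λ = 2/(‖b₁‖+‖b₂‖) = 1.159845, sign → tz>0 ⇒ λ=+1.159845
r₁ = λ·B[:,0] = (+0.99831,-0.05769,+0.00685); r₂ = λ·B[:,1] = (+0.04973,+0.90949,+0.41274)
r₃ = r₁×r₂ = (-0.03004,-0.41171,+0.91082); SVD([r₁ r₂ r₃]) → R = UVᵀ:
  R  [+0.99831 +0.04973 -0.03004]
  R  [-0.05769 +0.90949 -0.41171]
  R  [+0.00685 +0.41274 +0.91082]
t = (-0.23821, +0.07199, +1.15985) m
tr R = 2.818621; θ = arccos((tr R − 1)/2) = 0.429172 rad = 24.590°
axis k = ((R−Rᵀ)₃₂, (R−Rᵀ)₁₃, (R−Rᵀ)₂₁) / (2 sinθ) = (+0.990644, -0.044325, -0.129070)
rvec = θ·k = (+0.425157, -0.019023, -0.055393)

rvec=(0.4252, -0.0190, -0.0554) tvec=(-0.2382, 0.0720, 1.1598)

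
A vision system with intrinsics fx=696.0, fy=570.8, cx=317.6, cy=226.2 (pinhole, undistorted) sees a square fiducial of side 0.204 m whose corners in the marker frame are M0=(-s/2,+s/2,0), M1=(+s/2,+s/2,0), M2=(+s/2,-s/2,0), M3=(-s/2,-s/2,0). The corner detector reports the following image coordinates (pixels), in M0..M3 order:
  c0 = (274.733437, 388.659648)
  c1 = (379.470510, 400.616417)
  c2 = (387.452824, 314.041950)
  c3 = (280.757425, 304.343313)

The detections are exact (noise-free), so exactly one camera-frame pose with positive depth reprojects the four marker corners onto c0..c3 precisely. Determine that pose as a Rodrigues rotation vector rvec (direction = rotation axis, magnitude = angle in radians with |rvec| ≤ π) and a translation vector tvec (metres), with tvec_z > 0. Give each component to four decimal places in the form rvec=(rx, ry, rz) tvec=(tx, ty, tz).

rvec=(0.1016, 0.1900, 0.0732) tvec=(0.0232, 0.2914, 1.3201)

Intrinsics K: fx=696.0, fy=570.8, cx=317.6, cy=226.2
Marker side s = 0.204 m; corners in marker frame (Z=0):
  M0 = (-0.1020, +0.1020, 0)
  M1 = (+0.1020, +0.1020, 0)
  M2 = (+0.1020, -0.1020, 0)
  M3 = (-0.1020, -0.1020, 0)
Detected image corners:
  c0 = (274.733437, 388.659648) px
  c1 = (379.470510, 400.616417) px
  c2 = (387.452824, 314.041950) px
  c3 = (280.757425, 304.343313) px
Planar DLT: solve 8×8 A·h = b for H (H[2,2]=1):
  H  [+471.93188 -7.30349 +329.82026]
  H  [+3.89686 +447.46598 +352.19341]
  H  [-0.13988 +0.08154 +1.00000]
B = K⁻¹H; ‖b₁‖=0.757528, ‖b₂‖=0.757528; λ = 2/(‖b₁‖+‖b₂‖) = 1.320083, sign → tz>0 ⇒ λ=+1.320083
r₁ = λ·B[:,0] = (+0.97936,+0.08219,-0.18465); r₂ = λ·B[:,1] = (-0.06297,+0.99219,+0.10764)
r₃ = r₁×r₂ = (+0.19206,-0.09379,+0.97689); SVD([r₁ r₂ r₃]) → R = UVᵀ:
  R  [+0.97936 -0.06297 +0.19206]
  R  [+0.08219 +0.99219 -0.09379]
  R  [-0.18465 +0.10764 +0.97689]
t = (+0.02318, +0.29138, +1.32008) m
tr R = 2.948446; θ = arccos((tr R − 1)/2) = 0.227545 rad = 13.037°
axis k = ((R−Rᵀ)₃₂, (R−Rᵀ)₁₃, (R−Rᵀ)₂₁) / (2 sinθ) = (+0.446454, +0.834964, +0.321735)
rvec = θ·k = (+0.101588, +0.189992, +0.073209)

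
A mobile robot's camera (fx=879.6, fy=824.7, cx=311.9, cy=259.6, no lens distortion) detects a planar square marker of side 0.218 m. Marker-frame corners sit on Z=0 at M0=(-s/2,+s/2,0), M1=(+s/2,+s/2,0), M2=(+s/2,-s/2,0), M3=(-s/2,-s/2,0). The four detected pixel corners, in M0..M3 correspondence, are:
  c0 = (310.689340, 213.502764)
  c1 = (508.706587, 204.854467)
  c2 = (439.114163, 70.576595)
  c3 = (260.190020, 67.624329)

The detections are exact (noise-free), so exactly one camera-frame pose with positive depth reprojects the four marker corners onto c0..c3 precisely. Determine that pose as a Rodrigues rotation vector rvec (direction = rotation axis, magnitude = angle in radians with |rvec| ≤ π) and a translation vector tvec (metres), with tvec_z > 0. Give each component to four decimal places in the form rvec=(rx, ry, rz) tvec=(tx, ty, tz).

Intrinsics K: fx=879.6, fy=824.7, cx=311.9, cy=259.6
Marker side s = 0.218 m; corners in marker frame (Z=0):
  M0 = (-0.1090, +0.1090, 0)
  M1 = (+0.1090, +0.1090, 0)
  M2 = (+0.1090, -0.1090, 0)
  M3 = (-0.1090, -0.1090, 0)
Detected image corners:
  c0 = (310.689340, 213.502764) px
  c1 = (508.706587, 204.854467) px
  c2 = (439.114163, 70.576595) px
  c3 = (260.190020, 67.624329) px
Planar DLT: solve 8×8 A·h = b for H (H[2,2]=1):
  H  [+1001.50704 +56.23953 +381.55106]
  H  [+39.83418 +560.51878 +134.63955]
  H  [+0.36805 -0.58196 +1.00000]
B = K⁻¹H; ‖b₁‖=1.075296, ‖b₂‖=1.075296; λ = 2/(‖b₁‖+‖b₂‖) = 0.929977, sign → tz>0 ⇒ λ=+0.929977
r₁ = λ·B[:,0] = (+0.93750,-0.06282,+0.34228); r₂ = λ·B[:,1] = (+0.25137,+0.80243,-0.54121)
r₃ = r₁×r₂ = (-0.24066,+0.59342,+0.76807); SVD([r₁ r₂ r₃]) → R = UVᵀ:
  R  [+0.93750 +0.25137 -0.24066]
  R  [-0.06282 +0.80243 +0.59342]
  R  [+0.34228 -0.54121 +0.76807]
t = (+0.07364, -0.14091, +0.92998) m
tr R = 2.508001; θ = arccos((tr R − 1)/2) = 0.716665 rad = 41.062°
axis k = ((R−Rᵀ)₃₂, (R−Rᵀ)₁₃, (R−Rᵀ)₂₁) / (2 sinθ) = (-0.863664, -0.443721, -0.239159)
rvec = θ·k = (-0.618958, -0.317999, -0.171397)

rvec=(-0.6190, -0.3180, -0.1714) tvec=(0.0736, -0.1409, 0.9300)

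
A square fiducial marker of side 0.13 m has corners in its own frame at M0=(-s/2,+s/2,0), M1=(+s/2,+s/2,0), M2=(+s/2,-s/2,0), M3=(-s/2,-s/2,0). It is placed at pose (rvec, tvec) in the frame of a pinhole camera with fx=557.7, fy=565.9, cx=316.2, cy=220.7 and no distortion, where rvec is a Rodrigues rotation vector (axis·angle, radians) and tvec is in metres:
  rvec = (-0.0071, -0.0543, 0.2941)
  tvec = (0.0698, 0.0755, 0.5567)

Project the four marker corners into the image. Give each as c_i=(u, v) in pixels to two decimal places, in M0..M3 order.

c0=(304.96, 342.49) c1=(429.00, 379.15) c2=(466.03, 253.11) c3=(342.87, 215.03)

Intrinsics K: fx=557.7, fy=565.9, cx=316.2, cy=220.7
Marker side s = 0.13 m; corners in marker frame (Z=0):
  M0 = (-0.0650, +0.0650, 0)
  M1 = (+0.0650, +0.0650, 0)
  M2 = (+0.0650, -0.0650, 0)
  M3 = (-0.0650, -0.0650, 0)
rvec = (-0.0071, -0.0543, 0.2941), |rvec| = θ = 0.29915 rad = 17.140°
Rodrigues: sinθ=0.29471, 1−cosθ=0.04441; R = I + sinθ·[k]× + (1−cosθ)·[k]×²:
    [+0.95561 -0.28954 -0.05453]
    [+0.28992 +0.95705 -0.00093]
    [+0.05246 -0.01492 +0.99851]
t = (0.0698, 0.0755, 0.5567) m
M0: Pc = R·M0+t = (-0.01113, +0.11886, +0.55232); u = 557.7·(-0.01113)/0.55232 + 316.2 = 304.9566, v = 565.9·(+0.11886)/0.55232 + 220.7 = 342.4855
M1: Pc = R·M1+t = (+0.11309, +0.15655, +0.55914); u = 557.7·(+0.11309)/0.55914 + 316.2 = 429.0033, v = 565.9·(+0.15655)/0.55914 + 220.7 = 379.1460
M2: Pc = R·M2+t = (+0.15073, +0.03214, +0.56108); u = 557.7·(+0.15073)/0.56108 + 316.2 = 466.0270, v = 565.9·(+0.03214)/0.56108 + 220.7 = 253.1130
M3: Pc = R·M3+t = (+0.02651, -0.00555, +0.55426); u = 557.7·(+0.02651)/0.55426 + 316.2 = 342.8700, v = 565.9·(-0.00555)/0.55426 + 220.7 = 215.0301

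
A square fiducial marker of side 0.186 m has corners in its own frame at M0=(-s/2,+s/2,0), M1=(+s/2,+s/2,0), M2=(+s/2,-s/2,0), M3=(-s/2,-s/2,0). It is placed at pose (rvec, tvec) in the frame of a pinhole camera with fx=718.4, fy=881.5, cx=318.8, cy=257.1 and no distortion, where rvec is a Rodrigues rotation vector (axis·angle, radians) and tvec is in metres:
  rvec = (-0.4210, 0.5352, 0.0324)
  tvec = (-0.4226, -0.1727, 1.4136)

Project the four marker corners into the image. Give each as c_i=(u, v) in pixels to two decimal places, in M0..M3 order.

c0=(58.83, 207.37) c1=(127.10, 194.23) c2=(149.96, 90.52) c3=(83.50, 109.50)

Intrinsics K: fx=718.4, fy=881.5, cx=318.8, cy=257.1
Marker side s = 0.186 m; corners in marker frame (Z=0):
  M0 = (-0.0930, +0.0930, 0)
  M1 = (+0.0930, +0.0930, 0)
  M2 = (+0.0930, -0.0930, 0)
  M3 = (-0.0930, -0.0930, 0)
rvec = (-0.4210, 0.5352, 0.0324), |rvec| = θ = 0.68171 rad = 39.059°
Rodrigues: sinθ=0.63012, 1−cosθ=0.22350; R = I + sinθ·[k]× + (1−cosθ)·[k]×²:
    [+0.86174 -0.13831 +0.48814]
    [-0.07842 +0.91425 +0.39748]
    [-0.50126 -0.38080 +0.77700]
t = (-0.4226, -0.1727, 1.4136) m
M0: Pc = R·M0+t = (-0.51560, -0.08038, +1.42480); u = 718.4·(-0.51560)/1.42480 + 318.8 = 58.8269, v = 881.5·(-0.08038)/1.42480 + 257.1 = 207.3692
M1: Pc = R·M1+t = (-0.35532, -0.09497, +1.33157); u = 718.4·(-0.35532)/1.33157 + 318.8 = 127.0990, v = 881.5·(-0.09497)/1.33157 + 257.1 = 194.2317
M2: Pc = R·M2+t = (-0.32960, -0.26502, +1.40240); u = 718.4·(-0.32960)/1.40240 + 318.8 = 149.9596, v = 881.5·(-0.26502)/1.40240 + 257.1 = 90.5184
M3: Pc = R·M3+t = (-0.48988, -0.25043, +1.49563); u = 718.4·(-0.48988)/1.49563 + 318.8 = 83.4956, v = 881.5·(-0.25043)/1.49563 + 257.1 = 109.4990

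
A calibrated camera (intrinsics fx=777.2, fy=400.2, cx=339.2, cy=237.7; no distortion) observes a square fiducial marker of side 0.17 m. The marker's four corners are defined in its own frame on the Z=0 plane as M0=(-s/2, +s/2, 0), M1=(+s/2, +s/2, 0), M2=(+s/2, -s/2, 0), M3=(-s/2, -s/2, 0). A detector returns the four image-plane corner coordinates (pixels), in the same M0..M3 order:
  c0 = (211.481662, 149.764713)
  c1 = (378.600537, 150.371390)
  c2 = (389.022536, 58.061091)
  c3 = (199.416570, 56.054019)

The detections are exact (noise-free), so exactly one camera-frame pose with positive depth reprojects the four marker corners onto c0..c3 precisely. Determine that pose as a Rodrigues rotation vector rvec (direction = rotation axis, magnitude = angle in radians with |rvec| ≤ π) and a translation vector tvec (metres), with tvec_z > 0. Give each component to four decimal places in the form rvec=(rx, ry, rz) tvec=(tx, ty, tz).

Intrinsics K: fx=777.2, fy=400.2, cx=339.2, cy=237.7
Marker side s = 0.17 m; corners in marker frame (Z=0):
  M0 = (-0.0850, +0.0850, 0)
  M1 = (+0.0850, +0.0850, 0)
  M2 = (+0.0850, -0.0850, 0)
  M3 = (-0.0850, -0.0850, 0)
Detected image corners:
  c0 = (211.481662, 149.764713) px
  c1 = (378.600537, 150.371390) px
  c2 = (389.022536, 58.061091) px
  c3 = (199.416570, 56.054019) px
Planar DLT: solve 8×8 A·h = b for H (H[2,2]=1):
  H  [+1068.04924 +222.79074 +295.24863]
  H  [+15.52154 +623.86010 +106.49730]
  H  [+0.07815 +0.74126 +1.00000]
B = K⁻¹H; ‖b₁‖=1.342417, ‖b₂‖=1.342417; λ = 2/(‖b₁‖+‖b₂‖) = 0.744925, sign → tz>0 ⇒ λ=+0.744925
r₁ = λ·B[:,0] = (+0.99829,-0.00569,+0.05822); r₂ = λ·B[:,1] = (-0.02745,+0.83327,+0.55218)
r₃ = r₁×r₂ = (-0.05165,-0.55284,+0.83169); SVD([r₁ r₂ r₃]) → R = UVᵀ:
  R  [+0.99829 -0.02745 -0.05165]
  R  [-0.00569 +0.83327 -0.55284]
  R  [+0.05822 +0.55218 +0.83169]
t = (-0.04213, -0.24422, +0.74492) m
tr R = 2.663247; θ = arccos((tr R − 1)/2) = 0.588771 rad = 33.734°
axis k = ((R−Rᵀ)₃₂, (R−Rᵀ)₁₃, (R−Rᵀ)₂₁) / (2 sinθ) = (+0.994902, -0.098919, +0.019599)
rvec = θ·k = (+0.585770, -0.058241, +0.011539)

rvec=(0.5858, -0.0582, 0.0115) tvec=(-0.0421, -0.2442, 0.7449)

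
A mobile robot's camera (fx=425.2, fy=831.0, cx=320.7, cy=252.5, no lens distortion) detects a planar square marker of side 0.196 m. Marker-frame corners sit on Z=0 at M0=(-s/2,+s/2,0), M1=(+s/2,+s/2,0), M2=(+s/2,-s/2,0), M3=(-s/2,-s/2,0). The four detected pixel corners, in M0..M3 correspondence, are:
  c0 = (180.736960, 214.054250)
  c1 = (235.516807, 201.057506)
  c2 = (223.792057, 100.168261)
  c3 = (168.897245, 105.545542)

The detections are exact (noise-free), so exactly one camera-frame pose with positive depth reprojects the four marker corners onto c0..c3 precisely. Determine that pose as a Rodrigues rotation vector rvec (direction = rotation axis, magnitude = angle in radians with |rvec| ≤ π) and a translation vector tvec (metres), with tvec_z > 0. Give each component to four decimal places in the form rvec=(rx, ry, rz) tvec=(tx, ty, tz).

rvec=(-0.1673, -0.5618, -0.2057) tvec=(-0.4108, -0.1749, 1.4863)

Intrinsics K: fx=425.2, fy=831.0, cx=320.7, cy=252.5
Marker side s = 0.196 m; corners in marker frame (Z=0):
  M0 = (-0.0980, +0.0980, 0)
  M1 = (+0.0980, +0.0980, 0)
  M2 = (+0.0980, -0.0980, 0)
  M3 = (-0.0980, -0.0980, 0)
Detected image corners:
  c0 = (180.736960, 214.054250) px
  c1 = (235.516807, 201.057506) px
  c2 = (223.792057, 100.168261) px
  c3 = (168.897245, 105.545542) px
Planar DLT: solve 8×8 A·h = b for H (H[2,2]=1):
  H  [+353.67135 +46.39088 +203.17833]
  H  [+9.96150 +522.95915 +154.69408]
  H  [+0.36535 -0.06780 +1.00000]
B = K⁻¹H; ‖b₁‖=0.672803, ‖b₂‖=0.672803; λ = 2/(‖b₁‖+‖b₂‖) = 1.486319, sign → tz>0 ⇒ λ=+1.486319
r₁ = λ·B[:,0] = (+0.82671,-0.14718,+0.54303); r₂ = λ·B[:,1] = (+0.23817,+0.96598,-0.10078)
r₃ = r₁×r₂ = (-0.50972,+0.21265,+0.83365); SVD([r₁ r₂ r₃]) → R = UVᵀ:
  R  [+0.82671 +0.23817 -0.50972]
  R  [-0.14718 +0.96598 +0.21265]
  R  [+0.54303 -0.10078 +0.83365]
t = (-0.41081, -0.17493, +1.48632) m
tr R = 2.626341; θ = arccos((tr R − 1)/2) = 0.621218 rad = 35.593°
axis k = ((R−Rᵀ)₃₂, (R−Rᵀ)₁₃, (R−Rᵀ)₂₁) / (2 sinθ) = (-0.269251, -0.904385, -0.331045)
rvec = θ·k = (-0.167264, -0.561820, -0.205651)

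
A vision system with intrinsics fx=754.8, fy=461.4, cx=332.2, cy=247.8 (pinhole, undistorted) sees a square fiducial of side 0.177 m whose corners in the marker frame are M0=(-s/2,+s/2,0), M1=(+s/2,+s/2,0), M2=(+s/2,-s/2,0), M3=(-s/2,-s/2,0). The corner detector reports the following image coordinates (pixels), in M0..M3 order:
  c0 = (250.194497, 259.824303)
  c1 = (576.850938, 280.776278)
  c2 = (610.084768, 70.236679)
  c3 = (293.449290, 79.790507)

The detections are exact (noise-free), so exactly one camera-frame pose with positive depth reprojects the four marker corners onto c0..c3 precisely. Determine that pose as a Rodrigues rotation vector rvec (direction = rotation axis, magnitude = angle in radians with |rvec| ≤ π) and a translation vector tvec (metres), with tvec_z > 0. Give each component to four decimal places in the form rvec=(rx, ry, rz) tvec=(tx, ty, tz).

Intrinsics K: fx=754.8, fy=461.4, cx=332.2, cy=247.8
Marker side s = 0.177 m; corners in marker frame (Z=0):
  M0 = (-0.0885, +0.0885, 0)
  M1 = (+0.0885, +0.0885, 0)
  M2 = (+0.0885, -0.0885, 0)
  M3 = (-0.0885, -0.0885, 0)
Detected image corners:
  c0 = (250.194497, 259.824303) px
  c1 = (576.850938, 280.776278) px
  c2 = (610.084768, 70.236679) px
  c3 = (293.449290, 79.790507) px
Planar DLT: solve 8×8 A·h = b for H (H[2,2]=1):
  H  [+1438.21415 -339.39332 +420.67388]
  H  [-120.90379 +1048.30529 +170.01698]
  H  [-0.87437 -0.27998 +1.00000]
B = K⁻¹H; ‖b₁‖=2.460255, ‖b₂‖=2.460255; λ = 2/(‖b₁‖+‖b₂‖) = 0.406462, sign → tz>0 ⇒ λ=+0.406462
r₁ = λ·B[:,0] = (+0.93090,+0.08436,-0.35540); r₂ = λ·B[:,1] = (-0.13268,+0.98460,-0.11380)
r₃ = r₁×r₂ = (+0.34033,+0.15309,+0.92776); SVD([r₁ r₂ r₃]) → R = UVᵀ:
  R  [+0.93090 -0.13268 +0.34033]
  R  [+0.08436 +0.98460 +0.15309]
  R  [-0.35540 -0.11380 +0.92776]
t = (+0.04764, -0.06852, +0.40646) m
tr R = 2.843265; θ = arccos((tr R − 1)/2) = 0.398530 rad = 22.834°
axis k = ((R−Rᵀ)₃₂, (R−Rᵀ)₁₃, (R−Rᵀ)₂₁) / (2 sinθ) = (-0.343880, +0.896407, +0.279646)
rvec = θ·k = (-0.137046, +0.357245, +0.111447)

rvec=(-0.1370, 0.3572, 0.1114) tvec=(0.0476, -0.0685, 0.4065)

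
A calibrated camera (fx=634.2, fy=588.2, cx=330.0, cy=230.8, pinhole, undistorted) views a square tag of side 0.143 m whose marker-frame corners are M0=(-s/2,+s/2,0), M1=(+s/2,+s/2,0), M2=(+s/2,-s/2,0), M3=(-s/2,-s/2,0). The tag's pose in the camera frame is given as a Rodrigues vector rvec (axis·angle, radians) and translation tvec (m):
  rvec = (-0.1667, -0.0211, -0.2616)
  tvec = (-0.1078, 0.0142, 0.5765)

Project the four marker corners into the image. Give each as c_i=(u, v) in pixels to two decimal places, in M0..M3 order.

Intrinsics K: fx=634.2, fy=588.2, cx=330.0, cy=230.8
Marker side s = 0.143 m; corners in marker frame (Z=0):
  M0 = (-0.0715, +0.0715, 0)
  M1 = (+0.0715, +0.0715, 0)
  M2 = (+0.0715, -0.0715, 0)
  M3 = (-0.0715, -0.0715, 0)
rvec = (-0.1667, -0.0211, -0.2616), |rvec| = θ = 0.31092 rad = 17.814°
Rodrigues: sinθ=0.30593, 1−cosθ=0.04795; R = I + sinθ·[k]× + (1−cosθ)·[k]×²:
    [+0.96584 +0.25915 +0.00087]
    [-0.25566 +0.95227 +0.16676]
    [+0.04239 -0.16129 +0.98600]
t = (-0.1078, 0.0142, 0.5765) m
M0: Pc = R·M0+t = (-0.15833, +0.10057, +0.56194); u = 634.2·(-0.15833)/0.56194 + 330.0 = 151.3115, v = 588.2·(+0.10057)/0.56194 + 230.8 = 336.0676
M1: Pc = R·M1+t = (-0.02021, +0.06401, +0.56800); u = 634.2·(-0.02021)/0.56800 + 330.0 = 307.4306, v = 588.2·(+0.06401)/0.56800 + 230.8 = 297.0844
M2: Pc = R·M2+t = (-0.05727, -0.07217, +0.59106); u = 634.2·(-0.05727)/0.59106 + 330.0 = 268.5483, v = 588.2·(-0.07217)/0.59106 + 230.8 = 158.9822
M3: Pc = R·M3+t = (-0.19539, -0.03561, +0.58500); u = 634.2·(-0.19539)/0.58500 + 330.0 = 118.1814, v = 588.2·(-0.03561)/0.58500 + 230.8 = 194.9974

c0=(151.31, 336.07) c1=(307.43, 297.08) c2=(268.55, 158.98) c3=(118.18, 195.00)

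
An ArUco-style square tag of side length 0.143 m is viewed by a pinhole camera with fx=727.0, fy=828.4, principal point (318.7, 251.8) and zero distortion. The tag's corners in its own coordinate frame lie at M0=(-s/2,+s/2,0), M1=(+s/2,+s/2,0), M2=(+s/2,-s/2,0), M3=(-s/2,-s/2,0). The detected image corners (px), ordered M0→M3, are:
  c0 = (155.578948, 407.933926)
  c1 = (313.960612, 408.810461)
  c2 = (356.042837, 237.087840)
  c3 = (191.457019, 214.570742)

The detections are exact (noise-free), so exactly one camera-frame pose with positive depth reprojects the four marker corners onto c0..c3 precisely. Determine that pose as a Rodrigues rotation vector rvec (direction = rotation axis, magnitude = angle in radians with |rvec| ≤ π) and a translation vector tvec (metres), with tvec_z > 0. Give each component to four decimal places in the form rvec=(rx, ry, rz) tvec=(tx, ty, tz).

Intrinsics K: fx=727.0, fy=828.4, cx=318.7, cy=251.8
Marker side s = 0.143 m; corners in marker frame (Z=0):
  M0 = (-0.0715, +0.0715, 0)
  M1 = (+0.0715, +0.0715, 0)
  M2 = (+0.0715, -0.0715, 0)
  M3 = (-0.0715, -0.0715, 0)
Detected image corners:
  c0 = (155.578948, 407.933926) px
  c1 = (313.960612, 408.810461) px
  c2 = (356.042837, 237.087840) px
  c3 = (191.457019, 214.570742) px
Planar DLT: solve 8×8 A·h = b for H (H[2,2]=1):
  H  [+1331.80742 -156.45066 +258.23176]
  H  [+332.80265 +1418.58662 +320.44769]
  H  [+0.79944 +0.46164 +1.00000]
B = K⁻¹H; ‖b₁‖=1.690872, ‖b₂‖=1.690872; λ = 2/(‖b₁‖+‖b₂‖) = 0.591411, sign → tz>0 ⇒ λ=+0.591411
r₁ = λ·B[:,0] = (+0.87615,+0.09388,+0.47280); r₂ = λ·B[:,1] = (-0.24696,+0.92977,+0.27302)
r₃ = r₁×r₂ = (-0.41396,-0.35597,+0.83781); SVD([r₁ r₂ r₃]) → R = UVᵀ:
  R  [+0.87615 -0.24696 -0.41396]
  R  [+0.09388 +0.92977 -0.35597]
  R  [+0.47280 +0.27302 +0.83781]
t = (-0.04919, +0.04901, +0.59141) m
tr R = 2.643730; θ = arccos((tr R − 1)/2) = 0.606120 rad = 34.728°
axis k = ((R−Rᵀ)₃₂, (R−Rᵀ)₁₃, (R−Rᵀ)₂₁) / (2 sinθ) = (+0.552056, -0.778296, +0.299150)
rvec = θ·k = (+0.334612, -0.471740, +0.181320)

rvec=(0.3346, -0.4717, 0.1813) tvec=(-0.0492, 0.0490, 0.5914)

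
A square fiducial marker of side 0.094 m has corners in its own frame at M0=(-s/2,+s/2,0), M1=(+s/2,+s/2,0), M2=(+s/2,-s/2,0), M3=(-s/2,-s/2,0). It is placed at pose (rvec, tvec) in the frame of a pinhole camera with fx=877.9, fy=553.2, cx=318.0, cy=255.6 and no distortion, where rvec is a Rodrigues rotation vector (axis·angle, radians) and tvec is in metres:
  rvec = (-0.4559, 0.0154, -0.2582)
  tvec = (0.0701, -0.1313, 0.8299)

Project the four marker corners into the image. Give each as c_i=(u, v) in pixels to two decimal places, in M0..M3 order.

Intrinsics K: fx=877.9, fy=553.2, cx=318.0, cy=255.6
Marker side s = 0.094 m; corners in marker frame (Z=0):
  M0 = (-0.0470, +0.0470, 0)
  M1 = (+0.0470, +0.0470, 0)
  M2 = (+0.0470, -0.0470, 0)
  M3 = (-0.0470, -0.0470, 0)
rvec = (-0.4559, 0.0154, -0.2582), |rvec| = θ = 0.52417 rad = 30.032°
Rodrigues: sinθ=0.50049, 1−cosθ=0.13426; R = I + sinθ·[k]× + (1−cosθ)·[k]×²:
    [+0.96731 +0.24311 +0.07223]
    [-0.24997 +0.86586 +0.43337]
    [+0.04282 -0.43725 +0.89832]
t = (0.0701, -0.1313, 0.8299) m
M0: Pc = R·M0+t = (+0.03606, -0.07886, +0.80734); u = 877.9·(+0.03606)/0.80734 + 318.0 = 357.2146, v = 553.2·(-0.07886)/0.80734 + 255.6 = 201.5665
M1: Pc = R·M1+t = (+0.12699, -0.10235, +0.81136); u = 877.9·(+0.12699)/0.81136 + 318.0 = 455.4037, v = 553.2·(-0.10235)/0.81136 + 255.6 = 185.8139
M2: Pc = R·M2+t = (+0.10414, -0.18374, +0.85246); u = 877.9·(+0.10414)/0.85246 + 318.0 = 425.2447, v = 553.2·(-0.18374)/0.85246 + 255.6 = 136.3607
M3: Pc = R·M3+t = (+0.01321, -0.16025, +0.84844); u = 877.9·(+0.01321)/0.84844 + 318.0 = 331.6693, v = 553.2·(-0.16025)/0.84844 + 255.6 = 151.1157

c0=(357.21, 201.57) c1=(455.40, 185.81) c2=(425.24, 136.36) c3=(331.67, 151.12)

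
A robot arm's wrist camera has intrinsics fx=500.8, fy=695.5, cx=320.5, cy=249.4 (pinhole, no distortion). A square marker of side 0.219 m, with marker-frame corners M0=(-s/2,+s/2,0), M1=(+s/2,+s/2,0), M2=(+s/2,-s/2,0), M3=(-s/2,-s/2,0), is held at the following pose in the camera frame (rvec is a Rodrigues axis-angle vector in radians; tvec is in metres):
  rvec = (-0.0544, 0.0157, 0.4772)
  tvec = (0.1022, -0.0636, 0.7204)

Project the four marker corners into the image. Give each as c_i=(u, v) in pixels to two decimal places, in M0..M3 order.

Intrinsics K: fx=500.8, fy=695.5, cx=320.5, cy=249.4
Marker side s = 0.219 m; corners in marker frame (Z=0):
  M0 = (-0.1095, +0.1095, 0)
  M1 = (+0.1095, +0.1095, 0)
  M2 = (+0.1095, -0.1095, 0)
  M3 = (-0.1095, -0.1095, 0)
rvec = (-0.0544, 0.0157, 0.4772), |rvec| = θ = 0.48055 rad = 27.533°
Rodrigues: sinθ=0.46226, 1−cosθ=0.11326; R = I + sinθ·[k]× + (1−cosθ)·[k]×²:
    [+0.88819 -0.45946 +0.00237]
    [+0.45863 +0.88686 +0.05600]
    [-0.02783 -0.04866 +0.99843]
t = (0.1022, -0.0636, 0.7204) m
M0: Pc = R·M0+t = (-0.04537, -0.01671, +0.71812); u = 500.8·(-0.04537)/0.71812 + 320.5 = 288.8611, v = 695.5·(-0.01671)/0.71812 + 249.4 = 233.2183
M1: Pc = R·M1+t = (+0.14915, +0.08373, +0.71202); u = 500.8·(+0.14915)/0.71202 + 320.5 = 425.4013, v = 695.5·(+0.08373)/0.71202 + 249.4 = 331.1878
M2: Pc = R·M2+t = (+0.24977, -0.11049, +0.72268); u = 500.8·(+0.24977)/0.72268 + 320.5 = 493.5836, v = 695.5·(-0.11049)/0.72268 + 249.4 = 143.0636
M3: Pc = R·M3+t = (+0.05525, -0.21093, +0.72878); u = 500.8·(+0.05525)/0.72878 + 320.5 = 358.4695, v = 695.5·(-0.21093)/0.72878 + 249.4 = 48.1000

c0=(288.86, 233.22) c1=(425.40, 331.19) c2=(493.58, 143.06) c3=(358.47, 48.10)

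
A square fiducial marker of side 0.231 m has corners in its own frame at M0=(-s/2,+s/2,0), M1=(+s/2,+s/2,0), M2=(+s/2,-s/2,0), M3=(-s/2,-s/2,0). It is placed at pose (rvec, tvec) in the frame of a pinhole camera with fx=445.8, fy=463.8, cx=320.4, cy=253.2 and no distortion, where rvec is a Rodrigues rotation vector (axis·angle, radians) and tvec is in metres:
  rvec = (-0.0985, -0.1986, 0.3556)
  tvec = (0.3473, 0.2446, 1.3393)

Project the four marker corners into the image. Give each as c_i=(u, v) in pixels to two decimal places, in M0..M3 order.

c0=(389.62, 363.95) c1=(457.87, 388.89) c2=(480.00, 313.20) c3=(413.97, 286.52)

Intrinsics K: fx=445.8, fy=463.8, cx=320.4, cy=253.2
Marker side s = 0.231 m; corners in marker frame (Z=0):
  M0 = (-0.1155, +0.1155, 0)
  M1 = (+0.1155, +0.1155, 0)
  M2 = (+0.1155, -0.1155, 0)
  M3 = (-0.1155, -0.1155, 0)
rvec = (-0.0985, -0.1986, 0.3556), |rvec| = θ = 0.41904 rad = 24.009°
Rodrigues: sinθ=0.40688, 1−cosθ=0.08652; R = I + sinθ·[k]× + (1−cosθ)·[k]×²:
    [+0.91826 -0.33565 -0.21010]
    [+0.35492 +0.93291 +0.06085]
    [+0.17558 -0.13044 +0.97579]
t = (0.3473, 0.2446, 1.3393) m
M0: Pc = R·M0+t = (+0.20247, +0.31136, +1.30395); u = 445.8·(+0.20247)/1.30395 + 320.4 = 389.6224, v = 463.8·(+0.31136)/1.30395 + 253.2 = 363.9460
M1: Pc = R·M1+t = (+0.41459, +0.39335, +1.34451); u = 445.8·(+0.41459)/1.34451 + 320.4 = 457.8661, v = 463.8·(+0.39335)/1.34451 + 253.2 = 388.8873
M2: Pc = R·M2+t = (+0.49213, +0.17784, +1.37465); u = 445.8·(+0.49213)/1.37465 + 320.4 = 479.9974, v = 463.8·(+0.17784)/1.37465 + 253.2 = 313.2032
M3: Pc = R·M3+t = (+0.28001, +0.09585, +1.33409); u = 445.8·(+0.28001)/1.33409 + 320.4 = 413.9678, v = 463.8·(+0.09585)/1.33409 + 253.2 = 286.5243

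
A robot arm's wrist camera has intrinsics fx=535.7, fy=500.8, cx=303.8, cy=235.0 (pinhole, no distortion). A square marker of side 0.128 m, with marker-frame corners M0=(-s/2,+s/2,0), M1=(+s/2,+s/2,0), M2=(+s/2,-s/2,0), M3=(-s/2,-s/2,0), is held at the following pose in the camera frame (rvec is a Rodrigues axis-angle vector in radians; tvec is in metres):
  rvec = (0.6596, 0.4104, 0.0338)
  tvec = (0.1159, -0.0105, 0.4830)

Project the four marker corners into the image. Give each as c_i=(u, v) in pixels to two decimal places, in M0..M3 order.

c0=(366.11, 262.63) c1=(498.34, 285.65) c2=(517.91, 174.35) c3=(361.98, 158.50)

Intrinsics K: fx=535.7, fy=500.8, cx=303.8, cy=235.0
Marker side s = 0.128 m; corners in marker frame (Z=0):
  M0 = (-0.0640, +0.0640, 0)
  M1 = (+0.0640, +0.0640, 0)
  M2 = (+0.0640, -0.0640, 0)
  M3 = (-0.0640, -0.0640, 0)
rvec = (0.6596, 0.4104, 0.0338), |rvec| = θ = 0.77759 rad = 44.552°
Rodrigues: sinθ=0.70156, 1−cosθ=0.28739; R = I + sinθ·[k]× + (1−cosθ)·[k]×²:
    [+0.91940 +0.09817 +0.38087]
    [+0.15916 +0.79266 -0.58852]
    [-0.35968 +0.60170 +0.71315]
t = (0.1159, -0.0105, 0.4830) m
M0: Pc = R·M0+t = (+0.06334, +0.03004, +0.54453); u = 535.7·(+0.06334)/0.54453 + 303.8 = 366.1143, v = 500.8·(+0.03004)/0.54453 + 235.0 = 262.6314
M1: Pc = R·M1+t = (+0.18102, +0.05042, +0.49849); u = 535.7·(+0.18102)/0.49849 + 303.8 = 498.3374, v = 500.8·(+0.05042)/0.49849 + 235.0 = 285.6504
M2: Pc = R·M2+t = (+0.16846, -0.05104, +0.42147); u = 535.7·(+0.16846)/0.42147 + 303.8 = 517.9150, v = 500.8·(-0.05104)/0.42147 + 235.0 = 174.3485
M3: Pc = R·M3+t = (+0.05078, -0.07142, +0.46751); u = 535.7·(+0.05078)/0.46751 + 303.8 = 361.9813, v = 500.8·(-0.07142)/0.46751 + 235.0 = 158.4979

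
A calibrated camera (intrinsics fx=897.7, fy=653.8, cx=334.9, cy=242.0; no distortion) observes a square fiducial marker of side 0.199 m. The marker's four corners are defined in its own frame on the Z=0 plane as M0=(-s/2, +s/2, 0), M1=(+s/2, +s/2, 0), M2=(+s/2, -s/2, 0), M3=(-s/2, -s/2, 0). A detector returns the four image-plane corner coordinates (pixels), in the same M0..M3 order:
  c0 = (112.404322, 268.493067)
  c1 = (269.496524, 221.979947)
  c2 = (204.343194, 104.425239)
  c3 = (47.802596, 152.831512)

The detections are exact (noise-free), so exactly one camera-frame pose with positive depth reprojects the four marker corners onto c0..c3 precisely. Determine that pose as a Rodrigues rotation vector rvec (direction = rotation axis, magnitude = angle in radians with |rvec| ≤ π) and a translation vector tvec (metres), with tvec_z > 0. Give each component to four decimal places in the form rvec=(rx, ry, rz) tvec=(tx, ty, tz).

Intrinsics K: fx=897.7, fy=653.8, cx=334.9, cy=242.0
Marker side s = 0.199 m; corners in marker frame (Z=0):
  M0 = (-0.0995, +0.0995, 0)
  M1 = (+0.0995, +0.0995, 0)
  M2 = (+0.0995, -0.0995, 0)
  M3 = (-0.0995, -0.0995, 0)
Detected image corners:
  c0 = (112.404322, 268.493067) px
  c1 = (269.496524, 221.979947) px
  c2 = (204.343194, 104.425239) px
  c3 = (47.802596, 152.831512) px
Planar DLT: solve 8×8 A·h = b for H (H[2,2]=1):
  H  [+775.97973 +328.18832 +157.96328]
  H  [-252.68822 +588.50668 +187.19167]
  H  [-0.07598 +0.01376 +1.00000]
B = K⁻¹H; ‖b₁‖=0.964994, ‖b₂‖=0.964994; λ = 2/(‖b₁‖+‖b₂‖) = 1.036276, sign → tz>0 ⇒ λ=+1.036276
r₁ = λ·B[:,0] = (+0.92514,-0.37137,-0.07874); r₂ = λ·B[:,1] = (+0.37353,+0.92751,+0.01426)
r₃ = r₁×r₂ = (+0.06774,-0.04260,+0.99679); SVD([r₁ r₂ r₃]) → R = UVᵀ:
  R  [+0.92514 +0.37353 +0.06774]
  R  [-0.37137 +0.92751 -0.04260]
  R  [-0.07874 +0.01426 +0.99679]
t = (-0.20425, -0.08687, +1.03628) m
tr R = 2.849443; θ = arccos((tr R − 1)/2) = 0.390493 rad = 22.374°
axis k = ((R−Rᵀ)₃₂, (R−Rᵀ)₁₃, (R−Rᵀ)₂₁) / (2 sinθ) = (+0.074692, +0.192406, -0.978469)
rvec = θ·k = (+0.029167, +0.075133, -0.382085)

rvec=(0.0292, 0.0751, -0.3821) tvec=(-0.2043, -0.0869, 1.0363)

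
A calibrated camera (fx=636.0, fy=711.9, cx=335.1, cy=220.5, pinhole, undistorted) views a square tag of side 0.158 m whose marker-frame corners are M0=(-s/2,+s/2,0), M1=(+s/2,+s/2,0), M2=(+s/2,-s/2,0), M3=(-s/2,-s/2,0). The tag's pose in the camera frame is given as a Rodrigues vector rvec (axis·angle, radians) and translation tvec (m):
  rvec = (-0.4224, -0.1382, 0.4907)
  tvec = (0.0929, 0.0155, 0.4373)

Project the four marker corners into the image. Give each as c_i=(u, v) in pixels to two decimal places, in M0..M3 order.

c0=(319.30, 291.99) c1=(535.99, 425.24) c2=(598.28, 206.48) c3=(413.23, 90.23)

Intrinsics K: fx=636.0, fy=711.9, cx=335.1, cy=220.5
Marker side s = 0.158 m; corners in marker frame (Z=0):
  M0 = (-0.0790, +0.0790, 0)
  M1 = (+0.0790, +0.0790, 0)
  M2 = (+0.0790, -0.0790, 0)
  M3 = (-0.0790, -0.0790, 0)
rvec = (-0.4224, -0.1382, 0.4907), |rvec| = θ = 0.66205 rad = 37.933°
Rodrigues: sinθ=0.61473, 1−cosθ=0.21127; R = I + sinθ·[k]× + (1−cosθ)·[k]×²:
    [+0.87473 -0.42749 -0.22823]
    [+0.48377 +0.79794 +0.35953]
    [+0.02842 -0.42490 +0.90479]
t = (0.0929, 0.0155, 0.4373) m
M0: Pc = R·M0+t = (-0.00998, +0.04032, +0.40149); u = 636.0·(-0.00998)/0.40149 + 335.1 = 319.2969, v = 711.9·(+0.04032)/0.40149 + 220.5 = 291.9929
M1: Pc = R·M1+t = (+0.12823, +0.11676, +0.40598); u = 636.0·(+0.12823)/0.40598 + 335.1 = 535.9866, v = 711.9·(+0.11676)/0.40598 + 220.5 = 425.2350
M2: Pc = R·M2+t = (+0.19578, -0.00932, +0.47311); u = 636.0·(+0.19578)/0.47311 + 335.1 = 598.2799, v = 711.9·(-0.00932)/0.47311 + 220.5 = 206.4766
M3: Pc = R·M3+t = (+0.05757, -0.08576, +0.46862); u = 636.0·(+0.05757)/0.46862 + 335.1 = 413.2296, v = 711.9·(-0.08576)/0.46862 + 220.5 = 90.2266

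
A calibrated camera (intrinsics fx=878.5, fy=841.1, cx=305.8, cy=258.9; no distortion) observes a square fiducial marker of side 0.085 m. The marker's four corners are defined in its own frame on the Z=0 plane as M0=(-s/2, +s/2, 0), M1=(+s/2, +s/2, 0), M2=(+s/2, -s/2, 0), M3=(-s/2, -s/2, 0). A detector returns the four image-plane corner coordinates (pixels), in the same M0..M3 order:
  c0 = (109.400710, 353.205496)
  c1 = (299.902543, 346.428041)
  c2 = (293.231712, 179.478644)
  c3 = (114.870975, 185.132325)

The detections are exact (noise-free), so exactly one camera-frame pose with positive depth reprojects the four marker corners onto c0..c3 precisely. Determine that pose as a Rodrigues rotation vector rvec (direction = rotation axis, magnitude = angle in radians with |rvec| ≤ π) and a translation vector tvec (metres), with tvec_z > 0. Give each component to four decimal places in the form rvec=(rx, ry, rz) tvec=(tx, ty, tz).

Intrinsics K: fx=878.5, fy=841.1, cx=305.8, cy=258.9
Marker side s = 0.085 m; corners in marker frame (Z=0):
  M0 = (-0.0425, +0.0425, 0)
  M1 = (+0.0425, +0.0425, 0)
  M2 = (+0.0425, -0.0425, 0)
  M3 = (-0.0425, -0.0425, 0)
Detected image corners:
  c0 = (109.400710, 353.205496) px
  c1 = (299.902543, 346.428041) px
  c2 = (293.231712, 179.478644) px
  c3 = (114.870975, 185.132325) px
Planar DLT: solve 8×8 A·h = b for H (H[2,2]=1):
  H  [+2177.68341 -151.08292 +204.53828]
  H  [-59.55517 +1764.60718 +263.29710]
  H  [+0.05018 -0.77463 +1.00000]
B = K⁻¹H; ‖b₁‖=2.463419, ‖b₂‖=2.463419; λ = 2/(‖b₁‖+‖b₂‖) = 0.405940, sign → tz>0 ⇒ λ=+0.405940
r₁ = λ·B[:,0] = (+0.99918,-0.03501,+0.02037); r₂ = λ·B[:,1] = (+0.03965,+0.94844,-0.31445)
r₃ = r₁×r₂ = (-0.00831,+0.31500,+0.94905); SVD([r₁ r₂ r₃]) → R = UVᵀ:
  R  [+0.99918 +0.03965 -0.00831]
  R  [-0.03501 +0.94844 +0.31500]
  R  [+0.02037 -0.31445 +0.94905]
t = (-0.04679, +0.00212, +0.40594) m
tr R = 2.896678; θ = arccos((tr R − 1)/2) = 0.322838 rad = 18.497°
axis k = ((R−Rᵀ)₃₂, (R−Rᵀ)₁₃, (R−Rᵀ)₂₁) / (2 sinθ) = (-0.992024, -0.045202, -0.117664)
rvec = θ·k = (-0.320263, -0.014593, -0.037986)

rvec=(-0.3203, -0.0146, -0.0380) tvec=(-0.0468, 0.0021, 0.4059)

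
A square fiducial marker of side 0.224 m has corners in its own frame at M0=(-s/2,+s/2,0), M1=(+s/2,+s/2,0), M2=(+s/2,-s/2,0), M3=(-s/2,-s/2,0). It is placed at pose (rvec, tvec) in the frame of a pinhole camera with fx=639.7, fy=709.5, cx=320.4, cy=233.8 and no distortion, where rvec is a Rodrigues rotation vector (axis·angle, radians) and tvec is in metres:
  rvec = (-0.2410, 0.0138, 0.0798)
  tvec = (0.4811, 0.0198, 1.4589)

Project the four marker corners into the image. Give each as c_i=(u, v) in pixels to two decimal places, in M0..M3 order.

c0=(481.09, 292.92) c1=(581.58, 301.72) c2=(579.98, 195.55) c3=(483.10, 187.43)

Intrinsics K: fx=639.7, fy=709.5, cx=320.4, cy=233.8
Marker side s = 0.224 m; corners in marker frame (Z=0):
  M0 = (-0.1120, +0.1120, 0)
  M1 = (+0.1120, +0.1120, 0)
  M2 = (+0.1120, -0.1120, 0)
  M3 = (-0.1120, -0.1120, 0)
rvec = (-0.2410, 0.0138, 0.0798), |rvec| = θ = 0.25424 rad = 14.567°
Rodrigues: sinθ=0.25151, 1−cosθ=0.03215; R = I + sinθ·[k]× + (1−cosθ)·[k]×²:
    [+0.99674 -0.08060 +0.00409]
    [+0.07729 +0.96795 +0.23896]
    [-0.02322 -0.23786 +0.97102]
t = (0.4811, 0.0198, 1.4589) m
M0: Pc = R·M0+t = (+0.36044, +0.11955, +1.43486); u = 639.7·(+0.36044)/1.43486 + 320.4 = 481.0934, v = 709.5·(+0.11955)/1.43486 + 233.8 = 292.9162
M1: Pc = R·M1+t = (+0.58371, +0.13687, +1.42966); u = 639.7·(+0.58371)/1.42966 + 320.4 = 581.5797, v = 709.5·(+0.13687)/1.42966 + 233.8 = 301.7231
M2: Pc = R·M2+t = (+0.60176, -0.07995, +1.48294); u = 639.7·(+0.60176)/1.48294 + 320.4 = 579.9835, v = 709.5·(-0.07995)/1.48294 + 233.8 = 195.5468
M3: Pc = R·M3+t = (+0.37849, -0.09727, +1.48814); u = 639.7·(+0.37849)/1.48814 + 320.4 = 483.1006, v = 709.5·(-0.09727)/1.48814 + 233.8 = 187.4263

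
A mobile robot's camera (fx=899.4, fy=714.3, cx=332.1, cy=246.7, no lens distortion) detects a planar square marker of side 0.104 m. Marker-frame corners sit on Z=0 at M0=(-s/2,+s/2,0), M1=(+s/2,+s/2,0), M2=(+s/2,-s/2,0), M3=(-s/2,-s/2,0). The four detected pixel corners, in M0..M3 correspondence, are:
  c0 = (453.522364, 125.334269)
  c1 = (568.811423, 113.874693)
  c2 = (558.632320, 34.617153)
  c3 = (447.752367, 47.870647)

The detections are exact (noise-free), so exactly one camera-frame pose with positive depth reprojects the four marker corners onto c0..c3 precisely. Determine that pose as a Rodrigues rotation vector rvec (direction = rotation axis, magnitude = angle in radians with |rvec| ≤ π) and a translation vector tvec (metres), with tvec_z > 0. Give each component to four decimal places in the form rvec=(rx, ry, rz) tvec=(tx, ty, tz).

rvec=(-0.2996, 0.2454, -0.0508) tvec=(0.1625, -0.1961, 0.8391)

Intrinsics K: fx=899.4, fy=714.3, cx=332.1, cy=246.7
Marker side s = 0.104 m; corners in marker frame (Z=0):
  M0 = (-0.0520, +0.0520, 0)
  M1 = (+0.0520, +0.0520, 0)
  M2 = (+0.0520, -0.0520, 0)
  M3 = (-0.0520, -0.0520, 0)
Detected image corners:
  c0 = (453.522364, 125.334269) px
  c1 = (568.811423, 113.874693) px
  c2 = (558.632320, 34.617153) px
  c3 = (447.752367, 47.870647) px
Planar DLT: solve 8×8 A·h = b for H (H[2,2]=1):
  H  [+946.89032 -103.88965 +506.29392]
  H  [-141.18316 +724.75861 +79.78879]
  H  [-0.27617 -0.35542 +1.00000]
B = K⁻¹H; ‖b₁‖=1.191739, ‖b₂‖=1.191739; λ = 2/(‖b₁‖+‖b₂‖) = 0.839110, sign → tz>0 ⇒ λ=+0.839110
r₁ = λ·B[:,0] = (+0.96899,-0.08582,-0.23174); r₂ = λ·B[:,1] = (+0.01320,+0.95440,-0.29824)
r₃ = r₁×r₂ = (+0.24677,+0.28593,+0.92593); SVD([r₁ r₂ r₃]) → R = UVᵀ:
  R  [+0.96899 +0.01320 +0.24677]
  R  [-0.08582 +0.95440 +0.28593]
  R  [-0.23174 -0.29824 +0.92593]
t = (+0.16252, -0.19608, +0.83911) m
tr R = 2.849317; θ = arccos((tr R − 1)/2) = 0.390658 rad = 22.383°
axis k = ((R−Rᵀ)₃₂, (R−Rᵀ)₁₃, (R−Rᵀ)₂₁) / (2 sinθ) = (-0.767037, +0.628293, -0.130009)
rvec = θ·k = (-0.299649, +0.245448, -0.050789)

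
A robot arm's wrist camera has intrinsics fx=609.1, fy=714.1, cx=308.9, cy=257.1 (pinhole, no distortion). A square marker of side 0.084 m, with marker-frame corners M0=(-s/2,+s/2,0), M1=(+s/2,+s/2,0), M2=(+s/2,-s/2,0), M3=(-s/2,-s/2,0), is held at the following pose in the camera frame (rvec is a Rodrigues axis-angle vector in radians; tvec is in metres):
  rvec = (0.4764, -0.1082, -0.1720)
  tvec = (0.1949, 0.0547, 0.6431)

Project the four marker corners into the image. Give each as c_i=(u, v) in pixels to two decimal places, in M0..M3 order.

Intrinsics K: fx=609.1, fy=714.1, cx=308.9, cy=257.1
Marker side s = 0.084 m; corners in marker frame (Z=0):
  M0 = (-0.0420, +0.0420, 0)
  M1 = (+0.0420, +0.0420, 0)
  M2 = (+0.0420, -0.0420, 0)
  M3 = (-0.0420, -0.0420, 0)
rvec = (0.4764, -0.1082, -0.1720), |rvec| = θ = 0.51793 rad = 29.675°
Rodrigues: sinθ=0.49508, 1−cosθ=0.13115; R = I + sinθ·[k]× + (1−cosθ)·[k]×²:
    [+0.97981 +0.13921 -0.14349]
    [-0.18961 +0.87457 -0.44629]
    [+0.06336 +0.46448 +0.88331]
t = (0.1949, 0.0547, 0.6431) m
M0: Pc = R·M0+t = (+0.15959, +0.09940, +0.65995); u = 609.1·(+0.15959)/0.65995 + 308.9 = 456.1984, v = 714.1·(+0.09940)/0.65995 + 257.1 = 364.6519
M1: Pc = R·M1+t = (+0.24190, +0.08347, +0.66527); u = 609.1·(+0.24190)/0.66527 + 308.9 = 530.3751, v = 714.1·(+0.08347)/0.66527 + 257.1 = 346.6947
M2: Pc = R·M2+t = (+0.23021, +0.01000, +0.62625); u = 609.1·(+0.23021)/0.62625 + 308.9 = 532.8000, v = 714.1·(+0.01000)/0.62625 + 257.1 = 268.5075
M3: Pc = R·M3+t = (+0.14790, +0.02593, +0.62093); u = 609.1·(+0.14790)/0.62093 + 308.9 = 453.9832, v = 714.1·(+0.02593)/0.62093 + 257.1 = 286.9229

c0=(456.20, 364.65) c1=(530.38, 346.69) c2=(532.80, 268.51) c3=(453.98, 286.92)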